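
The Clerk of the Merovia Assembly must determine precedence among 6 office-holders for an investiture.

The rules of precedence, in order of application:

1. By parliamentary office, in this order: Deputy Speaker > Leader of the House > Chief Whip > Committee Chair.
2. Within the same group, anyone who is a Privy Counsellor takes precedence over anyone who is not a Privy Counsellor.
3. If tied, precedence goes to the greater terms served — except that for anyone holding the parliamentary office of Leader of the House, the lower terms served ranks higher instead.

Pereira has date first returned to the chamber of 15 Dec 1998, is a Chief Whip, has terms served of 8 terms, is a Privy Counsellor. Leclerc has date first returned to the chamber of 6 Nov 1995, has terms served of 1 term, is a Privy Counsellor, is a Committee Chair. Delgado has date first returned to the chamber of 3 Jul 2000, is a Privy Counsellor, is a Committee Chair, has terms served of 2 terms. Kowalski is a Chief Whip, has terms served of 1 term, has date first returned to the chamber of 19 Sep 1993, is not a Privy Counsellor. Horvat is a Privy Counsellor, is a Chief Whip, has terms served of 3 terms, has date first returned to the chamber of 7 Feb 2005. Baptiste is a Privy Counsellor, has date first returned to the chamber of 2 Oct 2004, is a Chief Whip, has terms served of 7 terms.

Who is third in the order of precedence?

Horvat

By parliamentary office: Pereira, Baptiste, Horvat and Kowalski (Chief Whip); then Delgado and Leclerc (Committee Chair).
Among Pereira, Baptiste, Horvat and Kowalski, a Privy Counsellor before not a Privy Counsellor: Pereira, Baptiste and Horvat (a Privy Counsellor) before Kowalski (not a Privy Counsellor).
Among Pereira, Baptiste and Horvat, by terms served (higher first): Pereira (8 terms) before Baptiste (7 terms) before Horvat (3 terms).
Delgado and Leclerc are each a Privy Counsellor, so the next rule applies.
Among Delgado and Leclerc, by terms served (higher first): Delgado (2 terms) before Leclerc (1 term).
Order: Pereira, Baptiste, Horvat, Kowalski, Delgado, Leclerc.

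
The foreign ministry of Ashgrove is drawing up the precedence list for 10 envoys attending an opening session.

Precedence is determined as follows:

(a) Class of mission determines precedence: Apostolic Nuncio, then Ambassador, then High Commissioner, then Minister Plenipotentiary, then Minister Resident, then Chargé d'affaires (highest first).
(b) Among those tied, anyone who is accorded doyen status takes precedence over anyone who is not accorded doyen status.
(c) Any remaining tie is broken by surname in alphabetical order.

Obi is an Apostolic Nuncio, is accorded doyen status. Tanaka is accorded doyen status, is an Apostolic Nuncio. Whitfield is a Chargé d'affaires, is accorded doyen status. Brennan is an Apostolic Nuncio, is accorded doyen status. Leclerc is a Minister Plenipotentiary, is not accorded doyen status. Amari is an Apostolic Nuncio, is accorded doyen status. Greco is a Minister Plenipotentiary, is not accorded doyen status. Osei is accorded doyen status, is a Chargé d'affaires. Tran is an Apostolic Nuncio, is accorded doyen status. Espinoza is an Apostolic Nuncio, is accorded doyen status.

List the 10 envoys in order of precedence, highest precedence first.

Amari, Brennan, Espinoza, Obi, Tanaka, Tran, Greco, Leclerc, Osei, Whitfield

By class of mission: Amari, Brennan, Espinoza, Obi, Tanaka and Tran (Apostolic Nuncio); then Greco and Leclerc (Minister Plenipotentiary); then Osei and Whitfield (Chargé d'affaires).
Amari, Brennan, Espinoza, Obi, Tanaka and Tran are each accorded doyen status, so the next rule applies.
Among Amari, Brennan, Espinoza, Obi, Tanaka and Tran, alphabetically by surname: Amari before Brennan before Espinoza before Obi before Tanaka before Tran.
Greco and Leclerc are each not accorded doyen status, so the next rule applies.
Among Greco and Leclerc, alphabetically by surname: Greco before Leclerc.
Osei and Whitfield are each accorded doyen status, so the next rule applies.
Among Osei and Whitfield, alphabetically by surname: Osei before Whitfield.
Full order: Amari, Brennan, Espinoza, Obi, Tanaka, Tran, Greco, Leclerc, Osei, Whitfield.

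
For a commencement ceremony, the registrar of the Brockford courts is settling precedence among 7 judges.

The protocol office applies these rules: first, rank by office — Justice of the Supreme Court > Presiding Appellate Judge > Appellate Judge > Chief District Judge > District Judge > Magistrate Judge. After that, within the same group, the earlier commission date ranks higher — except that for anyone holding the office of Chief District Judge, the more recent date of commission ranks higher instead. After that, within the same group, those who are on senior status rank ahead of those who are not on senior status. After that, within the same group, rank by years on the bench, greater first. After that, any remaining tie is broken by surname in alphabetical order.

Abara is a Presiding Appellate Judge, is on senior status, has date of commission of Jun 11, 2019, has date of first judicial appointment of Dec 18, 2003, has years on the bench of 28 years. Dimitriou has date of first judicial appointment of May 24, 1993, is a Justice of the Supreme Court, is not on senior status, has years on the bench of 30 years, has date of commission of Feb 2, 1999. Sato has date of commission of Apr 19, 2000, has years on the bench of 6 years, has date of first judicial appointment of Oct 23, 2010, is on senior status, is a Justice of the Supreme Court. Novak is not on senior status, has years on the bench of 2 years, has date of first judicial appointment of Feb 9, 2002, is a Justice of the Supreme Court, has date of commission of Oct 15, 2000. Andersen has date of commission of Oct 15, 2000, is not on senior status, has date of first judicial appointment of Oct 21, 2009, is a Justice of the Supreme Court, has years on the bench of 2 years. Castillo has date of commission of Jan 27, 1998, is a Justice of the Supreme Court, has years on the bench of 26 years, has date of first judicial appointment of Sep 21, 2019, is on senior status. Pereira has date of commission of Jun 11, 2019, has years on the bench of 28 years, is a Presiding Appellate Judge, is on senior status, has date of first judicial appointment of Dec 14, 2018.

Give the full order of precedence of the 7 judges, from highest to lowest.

Castillo, Dimitriou, Sato, Andersen, Novak, Abara, Pereira

By office: Castillo, Dimitriou, Sato, Andersen and Novak (Justice of the Supreme Court); then Abara and Pereira (Presiding Appellate Judge).
Among Castillo, Dimitriou, Sato, Andersen and Novak, by date of commission (earlier first): Castillo (Jan 27, 1998) before Dimitriou (Feb 2, 1999) before Sato (Apr 19, 2000) before Andersen and Novak (Oct 15, 2000).
Andersen and Novak are each not on senior status, so the next rule applies.
Andersen and Novak both have years on the bench 2 years, so the next rule applies.
Among Andersen and Novak, alphabetically by surname: Andersen before Novak.
Abara and Pereira both have date of commission Jun 11, 2019, so the next rule applies.
Abara and Pereira are each on senior status, so the next rule applies.
Abara and Pereira both have years on the bench 28 years, so the next rule applies.
Among Abara and Pereira, alphabetically by surname: Abara before Pereira.
Full order: Castillo, Dimitriou, Sato, Andersen, Novak, Abara, Pereira.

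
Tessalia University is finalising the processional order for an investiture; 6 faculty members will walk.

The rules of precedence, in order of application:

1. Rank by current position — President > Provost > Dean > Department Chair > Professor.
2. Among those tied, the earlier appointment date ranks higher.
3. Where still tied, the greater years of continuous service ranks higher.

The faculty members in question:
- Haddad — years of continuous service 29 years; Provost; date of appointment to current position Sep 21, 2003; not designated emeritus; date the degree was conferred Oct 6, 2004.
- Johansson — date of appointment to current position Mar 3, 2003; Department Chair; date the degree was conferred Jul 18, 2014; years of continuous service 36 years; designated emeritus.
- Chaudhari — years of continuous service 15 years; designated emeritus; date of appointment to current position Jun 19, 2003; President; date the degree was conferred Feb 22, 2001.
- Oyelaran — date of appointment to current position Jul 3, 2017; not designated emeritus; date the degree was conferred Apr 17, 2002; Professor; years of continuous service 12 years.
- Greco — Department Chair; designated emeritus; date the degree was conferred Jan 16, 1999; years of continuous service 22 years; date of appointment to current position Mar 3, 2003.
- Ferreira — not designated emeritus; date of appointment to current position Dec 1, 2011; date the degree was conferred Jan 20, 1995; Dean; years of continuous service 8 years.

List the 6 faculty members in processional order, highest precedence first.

Chaudhari, Haddad, Ferreira, Johansson, Greco, Oyelaran

By current position: Chaudhari (President); then Haddad (Provost); then Ferreira (Dean); then Johansson and Greco (Department Chair); then Oyelaran (Professor).
Johansson and Greco both have date of appointment to current position Mar 3, 2003, so the next rule applies.
Among Johansson and Greco, by years of continuous service (higher first): Johansson (36 years) before Greco (22 years).
Full order: Chaudhari, Haddad, Ferreira, Johansson, Greco, Oyelaran.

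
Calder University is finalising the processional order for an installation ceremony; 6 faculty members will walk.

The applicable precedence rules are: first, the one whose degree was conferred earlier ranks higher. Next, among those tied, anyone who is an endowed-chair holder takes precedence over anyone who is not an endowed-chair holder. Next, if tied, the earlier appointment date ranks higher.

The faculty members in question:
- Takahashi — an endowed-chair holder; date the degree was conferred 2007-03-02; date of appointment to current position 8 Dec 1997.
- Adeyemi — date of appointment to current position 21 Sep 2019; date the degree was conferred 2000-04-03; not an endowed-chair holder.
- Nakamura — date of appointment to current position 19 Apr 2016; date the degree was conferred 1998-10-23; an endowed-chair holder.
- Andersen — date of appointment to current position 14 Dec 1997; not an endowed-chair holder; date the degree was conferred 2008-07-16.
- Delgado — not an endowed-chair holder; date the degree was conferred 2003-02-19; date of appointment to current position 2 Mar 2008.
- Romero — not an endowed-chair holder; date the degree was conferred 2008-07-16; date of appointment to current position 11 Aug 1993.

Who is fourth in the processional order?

By date the degree was conferred (earlier first): Nakamura (1998-10-23); then Adeyemi (2000-04-03); then Delgado (2003-02-19); then Takahashi (2007-03-02); then Romero and Andersen (both 2008-07-16).
Romero and Andersen are each not an endowed-chair holder, so the next rule applies.
Among Romero and Andersen, by date of appointment to current position (earlier first): Romero (11 Aug 1993) before Andersen (14 Dec 1997).
Order: Nakamura, Adeyemi, Delgado, Takahashi, Romero, Andersen.

Takahashi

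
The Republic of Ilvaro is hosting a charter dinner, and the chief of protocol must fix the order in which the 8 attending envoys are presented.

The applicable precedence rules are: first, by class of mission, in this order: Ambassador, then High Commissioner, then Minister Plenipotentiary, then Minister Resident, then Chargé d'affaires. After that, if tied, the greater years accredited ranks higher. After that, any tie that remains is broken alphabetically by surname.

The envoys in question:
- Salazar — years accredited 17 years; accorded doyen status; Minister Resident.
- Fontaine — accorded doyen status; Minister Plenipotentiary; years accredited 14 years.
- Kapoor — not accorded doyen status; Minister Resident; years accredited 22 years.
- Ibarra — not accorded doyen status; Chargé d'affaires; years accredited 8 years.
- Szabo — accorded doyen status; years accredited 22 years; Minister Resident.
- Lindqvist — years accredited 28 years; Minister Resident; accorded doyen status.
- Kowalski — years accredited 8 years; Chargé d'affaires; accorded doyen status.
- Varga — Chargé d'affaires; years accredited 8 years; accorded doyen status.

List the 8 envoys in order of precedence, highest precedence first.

Fontaine, Lindqvist, Kapoor, Szabo, Salazar, Ibarra, Kowalski, Varga

By class of mission: Fontaine (Minister Plenipotentiary); then Lindqvist, Kapoor, Szabo and Salazar (Minister Resident); then Ibarra, Kowalski and Varga (Chargé d'affaires).
Among Lindqvist, Kapoor, Szabo and Salazar, by years accredited (higher first): Lindqvist (28 years) before Kapoor and Szabo (22 years) before Salazar (17 years).
Among Kapoor and Szabo, alphabetically by surname: Kapoor before Szabo.
Ibarra, Kowalski and Varga all have years accredited 8 years, so the next rule applies.
Among Ibarra, Kowalski and Varga, alphabetically by surname: Ibarra before Kowalski before Varga.
Full order: Fontaine, Lindqvist, Kapoor, Szabo, Salazar, Ibarra, Kowalski, Varga.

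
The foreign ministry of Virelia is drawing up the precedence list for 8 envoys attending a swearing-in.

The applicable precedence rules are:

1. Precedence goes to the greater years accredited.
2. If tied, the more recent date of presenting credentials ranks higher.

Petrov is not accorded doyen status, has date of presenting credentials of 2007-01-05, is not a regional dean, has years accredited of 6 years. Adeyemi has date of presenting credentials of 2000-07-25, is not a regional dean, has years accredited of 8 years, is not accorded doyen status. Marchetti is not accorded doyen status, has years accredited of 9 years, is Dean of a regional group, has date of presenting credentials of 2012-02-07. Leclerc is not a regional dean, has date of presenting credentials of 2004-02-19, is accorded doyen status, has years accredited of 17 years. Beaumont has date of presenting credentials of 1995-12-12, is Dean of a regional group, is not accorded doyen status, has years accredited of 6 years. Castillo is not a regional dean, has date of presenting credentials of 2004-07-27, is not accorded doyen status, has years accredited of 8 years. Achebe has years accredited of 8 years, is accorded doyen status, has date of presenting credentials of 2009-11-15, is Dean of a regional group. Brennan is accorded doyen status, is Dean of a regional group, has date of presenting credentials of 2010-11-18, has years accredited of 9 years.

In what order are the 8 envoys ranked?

By years accredited (higher first): Leclerc (17 years); then Marchetti and Brennan (both 9 years); then Achebe, Castillo and Adeyemi (each 8 years); then Petrov and Beaumont (both 6 years).
Among Marchetti and Brennan, by date of presenting credentials (later first): Marchetti (2012-02-07) before Brennan (2010-11-18).
Among Achebe, Castillo and Adeyemi, by date of presenting credentials (later first): Achebe (2009-11-15) before Castillo (2004-07-27) before Adeyemi (2000-07-25).
Among Petrov and Beaumont, by date of presenting credentials (later first): Petrov (2007-01-05) before Beaumont (1995-12-12).
Full order: Leclerc, Marchetti, Brennan, Achebe, Castillo, Adeyemi, Petrov, Beaumont.

Leclerc, Marchetti, Brennan, Achebe, Castillo, Adeyemi, Petrov, Beaumont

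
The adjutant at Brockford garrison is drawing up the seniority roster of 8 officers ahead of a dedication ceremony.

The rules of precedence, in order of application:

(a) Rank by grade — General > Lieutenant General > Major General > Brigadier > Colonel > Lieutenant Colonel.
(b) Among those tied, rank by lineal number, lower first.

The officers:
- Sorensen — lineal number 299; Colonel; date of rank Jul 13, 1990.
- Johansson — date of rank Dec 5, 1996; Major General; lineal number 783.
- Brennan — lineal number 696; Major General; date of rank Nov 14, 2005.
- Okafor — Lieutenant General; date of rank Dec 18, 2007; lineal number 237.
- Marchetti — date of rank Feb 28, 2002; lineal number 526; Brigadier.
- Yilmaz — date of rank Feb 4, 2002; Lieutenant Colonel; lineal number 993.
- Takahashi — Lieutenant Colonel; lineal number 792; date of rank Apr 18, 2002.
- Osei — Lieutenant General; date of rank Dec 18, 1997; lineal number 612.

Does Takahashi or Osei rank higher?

Osei

By grade: Okafor and Osei (Lieutenant General); then Brennan and Johansson (Major General); then Marchetti (Brigadier); then Sorensen (Colonel); then Takahashi and Yilmaz (Lieutenant Colonel).
Among Okafor and Osei, by lineal number (lower first): Okafor (237) before Osei (612).
Among Brennan and Johansson, by lineal number (lower first): Brennan (696) before Johansson (783).
Among Takahashi and Yilmaz, by lineal number (lower first): Takahashi (792) before Yilmaz (993).
So Osei takes precedence.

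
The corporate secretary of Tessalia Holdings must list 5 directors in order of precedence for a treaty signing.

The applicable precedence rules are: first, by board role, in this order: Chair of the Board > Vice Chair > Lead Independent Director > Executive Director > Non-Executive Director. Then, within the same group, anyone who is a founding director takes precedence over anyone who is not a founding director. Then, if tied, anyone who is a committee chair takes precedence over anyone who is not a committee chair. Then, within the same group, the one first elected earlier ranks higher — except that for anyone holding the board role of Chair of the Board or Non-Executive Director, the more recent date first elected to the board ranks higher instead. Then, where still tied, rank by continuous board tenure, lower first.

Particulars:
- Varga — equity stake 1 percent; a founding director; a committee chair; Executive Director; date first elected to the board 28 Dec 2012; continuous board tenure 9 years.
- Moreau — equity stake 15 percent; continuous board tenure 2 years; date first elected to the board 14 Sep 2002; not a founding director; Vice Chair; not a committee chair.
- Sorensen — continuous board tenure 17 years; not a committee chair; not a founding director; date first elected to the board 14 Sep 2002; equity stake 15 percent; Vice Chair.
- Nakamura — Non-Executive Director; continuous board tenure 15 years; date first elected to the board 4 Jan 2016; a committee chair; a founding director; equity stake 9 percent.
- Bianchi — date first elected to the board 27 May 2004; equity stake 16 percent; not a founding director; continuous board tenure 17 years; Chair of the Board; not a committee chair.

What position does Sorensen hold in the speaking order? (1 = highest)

3

By board role: Bianchi (Chair of the Board); then Moreau and Sorensen (Vice Chair); then Varga (Executive Director); then Nakamura (Non-Executive Director).
Moreau and Sorensen are each not a founding director, so the next rule applies.
Moreau and Sorensen are each not a committee chair, so the next rule applies.
Moreau and Sorensen both have date first elected to the board 14 Sep 2002, so the next rule applies.
Among Moreau and Sorensen, by continuous board tenure (lower first): Moreau (2 years) before Sorensen (17 years).
Order: Bianchi, Moreau, Sorensen, Varga, Nakamura. So position 3.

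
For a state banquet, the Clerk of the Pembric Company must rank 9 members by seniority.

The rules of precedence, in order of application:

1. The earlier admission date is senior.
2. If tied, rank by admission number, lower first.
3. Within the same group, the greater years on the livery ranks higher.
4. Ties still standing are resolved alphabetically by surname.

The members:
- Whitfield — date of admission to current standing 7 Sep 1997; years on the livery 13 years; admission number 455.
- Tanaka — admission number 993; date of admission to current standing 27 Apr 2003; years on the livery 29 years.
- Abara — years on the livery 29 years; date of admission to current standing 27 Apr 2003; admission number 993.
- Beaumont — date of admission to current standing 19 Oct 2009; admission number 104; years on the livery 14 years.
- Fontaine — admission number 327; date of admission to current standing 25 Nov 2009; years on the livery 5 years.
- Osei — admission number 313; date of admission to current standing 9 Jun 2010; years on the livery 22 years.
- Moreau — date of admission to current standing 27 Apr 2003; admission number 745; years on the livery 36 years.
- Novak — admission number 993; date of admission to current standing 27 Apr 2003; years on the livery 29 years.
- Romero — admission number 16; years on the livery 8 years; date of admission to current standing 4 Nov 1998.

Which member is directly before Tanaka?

By date of admission to current standing (earlier first): Whitfield (7 Sep 1997); then Romero (4 Nov 1998); then Moreau, Abara, Novak and Tanaka (each 27 Apr 2003); then Beaumont (19 Oct 2009); then Fontaine (25 Nov 2009); then Osei (9 Jun 2010).
Among Moreau, Abara, Novak and Tanaka, by admission number (lower first): Moreau (745) before Abara, Novak and Tanaka (993).
Abara, Novak and Tanaka all have years on the livery 29 years, so the next rule applies.
Among Abara, Novak and Tanaka, alphabetically by surname: Abara before Novak before Tanaka.
Order: Whitfield, Romero, Moreau, Abara, Novak, Tanaka, Beaumont, Fontaine, Osei.

Novak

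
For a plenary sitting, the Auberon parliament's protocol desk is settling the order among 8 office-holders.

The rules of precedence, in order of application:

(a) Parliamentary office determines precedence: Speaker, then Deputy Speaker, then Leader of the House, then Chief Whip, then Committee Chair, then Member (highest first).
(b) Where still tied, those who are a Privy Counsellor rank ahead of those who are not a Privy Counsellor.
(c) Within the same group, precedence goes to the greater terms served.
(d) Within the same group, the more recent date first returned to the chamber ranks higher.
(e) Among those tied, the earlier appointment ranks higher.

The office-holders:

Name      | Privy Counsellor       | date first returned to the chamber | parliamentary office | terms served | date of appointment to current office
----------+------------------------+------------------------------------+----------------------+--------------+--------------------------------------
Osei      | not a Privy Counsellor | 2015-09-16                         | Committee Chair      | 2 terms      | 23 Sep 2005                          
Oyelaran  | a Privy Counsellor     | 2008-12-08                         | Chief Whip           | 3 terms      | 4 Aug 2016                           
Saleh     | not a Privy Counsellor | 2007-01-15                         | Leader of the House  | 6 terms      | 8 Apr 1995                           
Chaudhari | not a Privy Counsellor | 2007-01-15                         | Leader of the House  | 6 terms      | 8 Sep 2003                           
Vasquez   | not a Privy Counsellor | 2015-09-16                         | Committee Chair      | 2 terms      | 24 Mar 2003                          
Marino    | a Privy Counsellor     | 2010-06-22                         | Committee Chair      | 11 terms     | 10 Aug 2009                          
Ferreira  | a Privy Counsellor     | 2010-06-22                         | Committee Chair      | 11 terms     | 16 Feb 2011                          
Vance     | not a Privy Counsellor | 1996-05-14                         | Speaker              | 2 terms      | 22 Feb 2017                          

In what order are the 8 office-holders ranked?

By parliamentary office: Vance (Speaker); then Saleh and Chaudhari (Leader of the House); then Oyelaran (Chief Whip); then Marino, Ferreira, Vasquez and Osei (Committee Chair).
Saleh and Chaudhari are each not a Privy Counsellor, so the next rule applies.
Saleh and Chaudhari both have terms served 6 terms, so the next rule applies.
Saleh and Chaudhari both have date first returned to the chamber 2007-01-15, so the next rule applies.
Among Saleh and Chaudhari, by date of appointment to current office (earlier first): Saleh (8 Apr 1995) before Chaudhari (8 Sep 2003).
Among Marino, Ferreira, Vasquez and Osei, a Privy Counsellor before not a Privy Counsellor: Marino and Ferreira (a Privy Counsellor) before Vasquez and Osei (not a Privy Counsellor).
Marino and Ferreira both have terms served 11 terms, so the next rule applies.
Marino and Ferreira both have date first returned to the chamber 2010-06-22, so the next rule applies.
Among Marino and Ferreira, by date of appointment to current office (earlier first): Marino (10 Aug 2009) before Ferreira (16 Feb 2011).
Vasquez and Osei both have terms served 2 terms, so the next rule applies.
Vasquez and Osei both have date first returned to the chamber 2015-09-16, so the next rule applies.
Among Vasquez and Osei, by date of appointment to current office (earlier first): Vasquez (24 Mar 2003) before Osei (23 Sep 2005).
Full order: Vance, Saleh, Chaudhari, Oyelaran, Marino, Ferreira, Vasquez, Osei.

Vance, Saleh, Chaudhari, Oyelaran, Marino, Ferreira, Vasquez, Osei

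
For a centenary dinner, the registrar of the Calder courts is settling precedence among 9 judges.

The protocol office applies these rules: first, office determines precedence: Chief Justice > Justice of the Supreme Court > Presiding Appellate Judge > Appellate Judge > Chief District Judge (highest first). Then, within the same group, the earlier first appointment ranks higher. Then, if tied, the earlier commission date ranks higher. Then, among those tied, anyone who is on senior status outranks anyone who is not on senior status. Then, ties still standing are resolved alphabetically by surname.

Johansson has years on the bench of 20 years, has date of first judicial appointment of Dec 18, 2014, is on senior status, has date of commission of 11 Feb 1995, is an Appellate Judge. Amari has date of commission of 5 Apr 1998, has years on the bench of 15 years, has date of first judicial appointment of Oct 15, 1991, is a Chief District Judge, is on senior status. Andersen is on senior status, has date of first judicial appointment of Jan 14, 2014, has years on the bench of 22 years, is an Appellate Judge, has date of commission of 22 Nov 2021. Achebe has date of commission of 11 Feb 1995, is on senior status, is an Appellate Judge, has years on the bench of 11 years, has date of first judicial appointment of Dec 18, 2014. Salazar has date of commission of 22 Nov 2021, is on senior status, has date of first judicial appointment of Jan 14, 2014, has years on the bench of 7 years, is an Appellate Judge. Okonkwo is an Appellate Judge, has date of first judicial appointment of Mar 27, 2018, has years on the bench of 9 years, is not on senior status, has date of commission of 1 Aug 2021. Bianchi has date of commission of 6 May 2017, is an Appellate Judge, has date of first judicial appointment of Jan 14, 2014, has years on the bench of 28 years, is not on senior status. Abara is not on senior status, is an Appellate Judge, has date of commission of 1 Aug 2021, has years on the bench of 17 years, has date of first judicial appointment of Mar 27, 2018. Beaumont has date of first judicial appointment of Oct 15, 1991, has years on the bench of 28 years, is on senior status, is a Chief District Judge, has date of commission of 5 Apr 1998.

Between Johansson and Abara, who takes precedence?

By office: Bianchi, Andersen, Salazar, Achebe, Johansson, Abara and Okonkwo (Appellate Judge); then Amari and Beaumont (Chief District Judge).
Among Bianchi, Andersen, Salazar, Achebe, Johansson, Abara and Okonkwo, by date of first judicial appointment (earlier first): Bianchi, Andersen and Salazar (Jan 14, 2014) before Achebe and Johansson (Dec 18, 2014) before Abara and Okonkwo (Mar 27, 2018).
Among Bianchi, Andersen and Salazar, by date of commission (earlier first): Bianchi (6 May 2017) before Andersen and Salazar (22 Nov 2021).
Andersen and Salazar are each on senior status, so the next rule applies.
Among Andersen and Salazar, alphabetically by surname: Andersen before Salazar.
Achebe and Johansson both have date of commission 11 Feb 1995, so the next rule applies.
Achebe and Johansson are each on senior status, so the next rule applies.
Among Achebe and Johansson, alphabetically by surname: Achebe before Johansson.
Abara and Okonkwo both have date of commission 1 Aug 2021, so the next rule applies.
Abara and Okonkwo are each not on senior status, so the next rule applies.
Among Abara and Okonkwo, alphabetically by surname: Abara before Okonkwo.
Amari and Beaumont both have date of first judicial appointment Oct 15, 1991, so the next rule applies.
Amari and Beaumont both have date of commission 5 Apr 1998, so the next rule applies.
Amari and Beaumont are each on senior status, so the next rule applies.
Among Amari and Beaumont, alphabetically by surname: Amari before Beaumont.
So Johansson takes precedence.

Johansson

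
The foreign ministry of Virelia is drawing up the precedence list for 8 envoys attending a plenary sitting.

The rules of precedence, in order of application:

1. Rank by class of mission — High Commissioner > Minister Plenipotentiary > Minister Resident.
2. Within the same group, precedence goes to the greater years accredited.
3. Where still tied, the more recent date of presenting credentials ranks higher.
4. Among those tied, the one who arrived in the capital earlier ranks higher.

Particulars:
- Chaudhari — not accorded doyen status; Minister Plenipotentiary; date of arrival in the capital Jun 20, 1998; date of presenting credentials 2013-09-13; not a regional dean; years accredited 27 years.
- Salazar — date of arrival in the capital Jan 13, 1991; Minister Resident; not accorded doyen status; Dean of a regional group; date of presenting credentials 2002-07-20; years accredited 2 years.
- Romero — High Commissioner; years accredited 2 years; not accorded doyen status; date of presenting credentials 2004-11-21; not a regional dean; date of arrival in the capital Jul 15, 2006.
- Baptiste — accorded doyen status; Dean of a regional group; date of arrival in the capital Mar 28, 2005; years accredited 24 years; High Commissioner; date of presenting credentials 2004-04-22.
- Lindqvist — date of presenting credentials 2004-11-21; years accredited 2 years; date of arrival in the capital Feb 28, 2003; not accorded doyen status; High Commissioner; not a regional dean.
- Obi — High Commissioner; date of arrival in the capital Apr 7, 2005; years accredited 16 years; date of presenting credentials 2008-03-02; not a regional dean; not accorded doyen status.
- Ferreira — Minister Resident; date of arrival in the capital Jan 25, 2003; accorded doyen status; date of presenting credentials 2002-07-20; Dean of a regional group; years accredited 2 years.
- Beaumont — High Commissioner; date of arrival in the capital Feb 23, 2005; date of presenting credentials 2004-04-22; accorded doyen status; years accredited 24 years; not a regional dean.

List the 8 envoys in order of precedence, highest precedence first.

Beaumont, Baptiste, Obi, Lindqvist, Romero, Chaudhari, Salazar, Ferreira

By class of mission: Beaumont, Baptiste, Obi, Lindqvist and Romero (High Commissioner); then Chaudhari (Minister Plenipotentiary); then Salazar and Ferreira (Minister Resident).
Among Beaumont, Baptiste, Obi, Lindqvist and Romero, by years accredited (higher first): Beaumont and Baptiste (24 years) before Obi (16 years) before Lindqvist and Romero (2 years).
Beaumont and Baptiste both have date of presenting credentials 2004-04-22, so the next rule applies.
Among Beaumont and Baptiste, by date of arrival in the capital (earlier first): Beaumont (Feb 23, 2005) before Baptiste (Mar 28, 2005).
Lindqvist and Romero both have date of presenting credentials 2004-11-21, so the next rule applies.
Among Lindqvist and Romero, by date of arrival in the capital (earlier first): Lindqvist (Feb 28, 2003) before Romero (Jul 15, 2006).
Salazar and Ferreira both have years accredited 2 years, so the next rule applies.
Salazar and Ferreira both have date of presenting credentials 2002-07-20, so the next rule applies.
Among Salazar and Ferreira, by date of arrival in the capital (earlier first): Salazar (Jan 13, 1991) before Ferreira (Jan 25, 2003).
Full order: Beaumont, Baptiste, Obi, Lindqvist, Romero, Chaudhari, Salazar, Ferreira.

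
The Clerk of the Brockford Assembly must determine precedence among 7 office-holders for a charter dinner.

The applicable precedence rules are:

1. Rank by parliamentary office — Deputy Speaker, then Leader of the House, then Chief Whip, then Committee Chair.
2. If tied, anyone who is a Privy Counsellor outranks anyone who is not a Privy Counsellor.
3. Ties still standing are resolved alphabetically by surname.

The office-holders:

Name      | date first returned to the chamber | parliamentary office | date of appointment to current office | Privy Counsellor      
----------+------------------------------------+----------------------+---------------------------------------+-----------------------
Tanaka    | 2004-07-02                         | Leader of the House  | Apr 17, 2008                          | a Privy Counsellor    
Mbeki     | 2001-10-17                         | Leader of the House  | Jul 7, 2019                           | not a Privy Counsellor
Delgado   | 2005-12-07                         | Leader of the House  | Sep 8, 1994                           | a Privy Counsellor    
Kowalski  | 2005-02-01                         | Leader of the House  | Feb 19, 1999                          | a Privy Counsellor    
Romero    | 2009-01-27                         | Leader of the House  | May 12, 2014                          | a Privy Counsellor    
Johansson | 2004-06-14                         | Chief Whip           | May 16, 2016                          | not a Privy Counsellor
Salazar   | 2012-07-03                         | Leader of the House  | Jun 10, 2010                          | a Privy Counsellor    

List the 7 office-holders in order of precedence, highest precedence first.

Delgado, Kowalski, Romero, Salazar, Tanaka, Mbeki, Johansson

By parliamentary office: Delgado, Kowalski, Romero, Salazar, Tanaka and Mbeki (Leader of the House); then Johansson (Chief Whip).
Among Delgado, Kowalski, Romero, Salazar, Tanaka and Mbeki, a Privy Counsellor before not a Privy Counsellor: Delgado, Kowalski, Romero, Salazar and Tanaka (a Privy Counsellor) before Mbeki (not a Privy Counsellor).
Among Delgado, Kowalski, Romero, Salazar and Tanaka, alphabetically by surname: Delgado before Kowalski before Romero before Salazar before Tanaka.
Full order: Delgado, Kowalski, Romero, Salazar, Tanaka, Mbeki, Johansson.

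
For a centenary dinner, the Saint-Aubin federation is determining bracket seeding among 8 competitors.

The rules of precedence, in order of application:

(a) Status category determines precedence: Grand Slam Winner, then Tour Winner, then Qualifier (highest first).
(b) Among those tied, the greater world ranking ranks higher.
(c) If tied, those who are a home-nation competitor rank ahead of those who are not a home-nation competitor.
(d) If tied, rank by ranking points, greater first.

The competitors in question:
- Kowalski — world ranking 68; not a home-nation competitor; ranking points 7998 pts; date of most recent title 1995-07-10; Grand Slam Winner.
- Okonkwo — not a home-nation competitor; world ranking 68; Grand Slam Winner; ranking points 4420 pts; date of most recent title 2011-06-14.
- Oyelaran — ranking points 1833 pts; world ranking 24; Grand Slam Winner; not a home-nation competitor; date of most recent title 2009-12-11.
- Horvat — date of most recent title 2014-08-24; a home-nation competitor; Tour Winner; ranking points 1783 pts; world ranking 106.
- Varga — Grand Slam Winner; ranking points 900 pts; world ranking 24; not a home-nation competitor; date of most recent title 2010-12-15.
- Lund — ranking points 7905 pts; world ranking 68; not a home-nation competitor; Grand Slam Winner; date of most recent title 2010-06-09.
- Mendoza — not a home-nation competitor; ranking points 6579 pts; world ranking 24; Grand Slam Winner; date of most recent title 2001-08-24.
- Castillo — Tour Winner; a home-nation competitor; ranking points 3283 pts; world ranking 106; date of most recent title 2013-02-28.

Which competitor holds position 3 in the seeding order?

Okonkwo

By status category: Kowalski, Lund, Okonkwo, Mendoza, Oyelaran and Varga (Grand Slam Winner); then Castillo and Horvat (Tour Winner).
Among Kowalski, Lund, Okonkwo, Mendoza, Oyelaran and Varga, by world ranking (higher first): Kowalski, Lund and Okonkwo (68) before Mendoza, Oyelaran and Varga (24).
Kowalski, Lund and Okonkwo are each not a home-nation competitor, so the next rule applies.
Among Kowalski, Lund and Okonkwo, by ranking points (higher first): Kowalski (7998 pts) before Lund (7905 pts) before Okonkwo (4420 pts).
Mendoza, Oyelaran and Varga are each not a home-nation competitor, so the next rule applies.
Among Mendoza, Oyelaran and Varga, by ranking points (higher first): Mendoza (6579 pts) before Oyelaran (1833 pts) before Varga (900 pts).
Castillo and Horvat both have world ranking 106, so the next rule applies.
Castillo and Horvat are each a home-nation competitor, so the next rule applies.
Among Castillo and Horvat, by ranking points (higher first): Castillo (3283 pts) before Horvat (1783 pts).
Order: Kowalski, Lund, Okonkwo, Mendoza, Oyelaran, Varga, Castillo, Horvat.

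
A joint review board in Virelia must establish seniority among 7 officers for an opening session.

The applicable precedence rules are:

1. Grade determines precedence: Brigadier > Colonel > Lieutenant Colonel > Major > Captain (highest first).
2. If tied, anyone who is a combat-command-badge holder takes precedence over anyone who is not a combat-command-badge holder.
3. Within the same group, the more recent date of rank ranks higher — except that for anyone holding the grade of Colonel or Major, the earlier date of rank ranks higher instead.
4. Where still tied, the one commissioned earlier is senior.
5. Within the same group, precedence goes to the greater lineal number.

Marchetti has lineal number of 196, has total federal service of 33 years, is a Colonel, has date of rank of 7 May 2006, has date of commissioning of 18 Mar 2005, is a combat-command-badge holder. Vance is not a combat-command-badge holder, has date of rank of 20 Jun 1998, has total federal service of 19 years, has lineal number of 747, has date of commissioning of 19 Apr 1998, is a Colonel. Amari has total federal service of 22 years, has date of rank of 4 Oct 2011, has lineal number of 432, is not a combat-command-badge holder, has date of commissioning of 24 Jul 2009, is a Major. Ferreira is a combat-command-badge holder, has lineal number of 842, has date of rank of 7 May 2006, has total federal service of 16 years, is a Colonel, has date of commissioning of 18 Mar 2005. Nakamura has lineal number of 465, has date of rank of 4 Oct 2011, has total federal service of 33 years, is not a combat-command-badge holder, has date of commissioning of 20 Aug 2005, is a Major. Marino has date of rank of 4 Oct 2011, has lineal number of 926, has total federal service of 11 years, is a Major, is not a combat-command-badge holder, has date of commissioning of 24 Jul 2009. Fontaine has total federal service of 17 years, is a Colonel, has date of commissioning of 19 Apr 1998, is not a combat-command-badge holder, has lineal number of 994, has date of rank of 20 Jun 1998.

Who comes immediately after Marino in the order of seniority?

Amari

By grade: Ferreira, Marchetti, Fontaine and Vance (Colonel); then Nakamura, Marino and Amari (Major).
Among Ferreira, Marchetti, Fontaine and Vance, a combat-command-badge holder before not a combat-command-badge holder: Ferreira and Marchetti (a combat-command-badge holder) before Fontaine and Vance (not a combat-command-badge holder).
Ferreira and Marchetti both have date of rank 7 May 2006, so the next rule applies.
Ferreira and Marchetti both have date of commissioning 18 Mar 2005, so the next rule applies.
Among Ferreira and Marchetti, by lineal number (higher first): Ferreira (842) before Marchetti (196).
Fontaine and Vance both have date of rank 20 Jun 1998, so the next rule applies.
Fontaine and Vance both have date of commissioning 19 Apr 1998, so the next rule applies.
Among Fontaine and Vance, by lineal number (higher first): Fontaine (994) before Vance (747).
Nakamura, Marino and Amari are each not a combat-command-badge holder, so the next rule applies.
Nakamura, Marino and Amari all have date of rank 4 Oct 2011, so the next rule applies.
Among Nakamura, Marino and Amari, by date of commissioning (earlier first): Nakamura (20 Aug 2005) before Marino and Amari (24 Jul 2009).
Among Marino and Amari, by lineal number (higher first): Marino (926) before Amari (432).
Order: Ferreira, Marchetti, Fontaine, Vance, Nakamura, Marino, Amari.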